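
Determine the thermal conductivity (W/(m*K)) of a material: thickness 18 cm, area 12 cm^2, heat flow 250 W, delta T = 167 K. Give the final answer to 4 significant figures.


k = Q*L / (A*dT)
L = 0.18 m, A = 1.2e-03 m^2
k = 250 * 0.18 / (1.2e-03 * 167)
k = 224.6 W/(m*K)


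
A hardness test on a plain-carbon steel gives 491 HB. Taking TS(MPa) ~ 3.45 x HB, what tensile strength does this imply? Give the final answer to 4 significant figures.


TS (MPa) = 3.45 * HB
TS = 3.45 * 491
TS = 1694 MPa


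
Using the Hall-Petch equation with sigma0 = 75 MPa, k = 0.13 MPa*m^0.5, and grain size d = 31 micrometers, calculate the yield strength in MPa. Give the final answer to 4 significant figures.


sigma_y = sigma0 + k / sqrt(d)
d = 31 um = 3.1e-05 m
sigma_y = 75 + 0.13 / sqrt(3.1e-05)
sigma_y = 98.35 MPa


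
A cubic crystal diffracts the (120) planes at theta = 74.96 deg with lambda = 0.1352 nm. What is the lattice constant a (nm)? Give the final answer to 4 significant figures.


d = lambda / (2*sin(theta))
d = 0.1352 / (2*sin(74.96 deg))
d = 0.0699978 nm
a = d * sqrt(h^2+k^2+l^2) = 0.0699978 * sqrt(5)
a = 0.1565 nm


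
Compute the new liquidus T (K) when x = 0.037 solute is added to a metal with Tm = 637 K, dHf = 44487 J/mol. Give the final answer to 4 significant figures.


dT = R*Tm^2*x / dHf
dT = 8.314 * 637^2 * 0.037 / 44487
dT = 2.80581 K
T_new = 637 - 2.80581 = 634.2 K


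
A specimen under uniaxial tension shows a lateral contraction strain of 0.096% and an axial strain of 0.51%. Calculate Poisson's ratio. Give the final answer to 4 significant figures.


nu = -epsilon_lat / epsilon_axial
Lateral strain is contraction (negative), so using magnitudes:
nu = 0.096 / 0.51
nu = 0.1882


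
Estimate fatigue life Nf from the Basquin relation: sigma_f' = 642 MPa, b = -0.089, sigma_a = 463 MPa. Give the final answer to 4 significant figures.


sigma_a = sigma_f' * (2*Nf)^b
2*Nf = (sigma_a / sigma_f')^(1/b)
2*Nf = (463 / 642)^(1/-0.089)
2*Nf = 39.354
Nf = 19.68 cycles


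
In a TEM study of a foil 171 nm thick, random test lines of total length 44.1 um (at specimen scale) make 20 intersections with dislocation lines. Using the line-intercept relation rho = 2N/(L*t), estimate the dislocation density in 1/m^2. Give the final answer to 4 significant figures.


rho = 2N / (L * t)
L = 44.1 um = 4.41e-05 m, t = 171 nm = 1.71e-07 m
rho = 2 * 20 / (4.41e-05 * 1.71e-07)
rho = 5.304e+12 1/m^2


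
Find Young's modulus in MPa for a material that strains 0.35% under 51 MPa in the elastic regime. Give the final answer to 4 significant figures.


E = sigma / epsilon
epsilon = 0.35% = 3.5e-03
E = 51 / 3.5e-03
E = 14570 MPa


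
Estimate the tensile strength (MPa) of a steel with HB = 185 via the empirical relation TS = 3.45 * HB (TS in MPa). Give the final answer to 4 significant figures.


TS (MPa) = 3.45 * HB
TS = 3.45 * 185
TS = 638.3 MPa


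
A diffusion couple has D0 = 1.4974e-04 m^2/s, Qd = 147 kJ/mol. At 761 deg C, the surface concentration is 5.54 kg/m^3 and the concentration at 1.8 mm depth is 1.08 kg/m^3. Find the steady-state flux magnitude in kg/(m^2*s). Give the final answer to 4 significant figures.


Step 1: D = D0 * exp(-Qd/(R*T))
T = 761 + 273.15 = 1034.15 K
D = 1.4974e-04 * exp(-147e3 / (8.314 * 1034.15)) = 5.62521e-12 m^2/s
Step 2: J = D * (C1 - C2) / dx
J = 5.62521e-12 * (5.54 - 1.08) / 1.8e-03
J = 1.394e-08 kg/(m^2*s)


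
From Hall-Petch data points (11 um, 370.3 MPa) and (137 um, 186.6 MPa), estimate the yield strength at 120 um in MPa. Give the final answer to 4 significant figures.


sigma_y = sigma0 + k / sqrt(d)
1/sqrt(d1) = 1/sqrt(1.1e-05) = 301.511;  1/sqrt(d2) = 85.4358
k = (sigma1 - sigma2) / (1/sqrt(d1) - 1/sqrt(d2)) = (370.3 - 186.6) / (301.511 - 85.4358) = 0.850165 MPa*m^0.5
sigma0 = sigma1 - k/sqrt(d1) = 370.3 - 0.850165*301.511 = 113.965 MPa
sigma_y(d3) = 113.965 + 0.850165 / sqrt(1.2e-04) = 191.6 MPa


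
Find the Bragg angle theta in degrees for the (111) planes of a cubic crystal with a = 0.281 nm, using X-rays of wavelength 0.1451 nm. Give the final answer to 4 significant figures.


d = a / sqrt(h^2+k^2+l^2)
d = 0.281 / sqrt(3) = 0.162235 nm
lambda = 2*d*sin(theta)  =>  sin(theta) = lambda / (2*d)
sin(theta) = 0.1451 / (2 * 0.162235) = 0.44719
theta = 26.56 deg


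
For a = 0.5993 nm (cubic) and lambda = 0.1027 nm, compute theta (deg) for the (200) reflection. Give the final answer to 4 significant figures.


d = a / sqrt(h^2+k^2+l^2)
d = 0.5993 / sqrt(4) = 0.29965 nm
lambda = 2*d*sin(theta)  =>  sin(theta) = lambda / (2*d)
sin(theta) = 0.1027 / (2 * 0.29965) = 0.171367
theta = 9.867 deg


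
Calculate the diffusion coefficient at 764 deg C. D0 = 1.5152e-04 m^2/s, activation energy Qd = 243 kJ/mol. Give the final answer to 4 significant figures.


D = D0 * exp(-Qd / (R*T))
T = 1037.15 K
D = 1.5152e-04 * exp(-243e3 / (8.314 * 1037.15))
D = 8.743e-17 m^2/s


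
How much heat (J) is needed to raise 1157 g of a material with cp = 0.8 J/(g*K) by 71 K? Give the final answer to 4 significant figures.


Q = m * cp * dT
Q = 1157 * 0.8 * 71
Q = 65720 J


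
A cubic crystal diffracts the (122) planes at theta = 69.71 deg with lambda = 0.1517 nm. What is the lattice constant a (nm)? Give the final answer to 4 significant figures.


d = lambda / (2*sin(theta))
d = 0.1517 / (2*sin(69.71 deg))
d = 0.0808679 nm
a = d * sqrt(h^2+k^2+l^2) = 0.0808679 * sqrt(9)
a = 0.2426 nm


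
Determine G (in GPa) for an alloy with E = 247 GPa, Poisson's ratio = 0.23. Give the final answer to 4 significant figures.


G = E / (2*(1+nu))
G = 247 / (2*(1+0.23))
G = 100.4 GPa


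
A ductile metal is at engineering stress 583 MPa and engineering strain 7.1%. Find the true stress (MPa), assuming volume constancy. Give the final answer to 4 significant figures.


sigma_true = sigma_eng * (1 + epsilon_eng)
sigma_true = 583 * (1 + 0.071)
sigma_true = 624.4 MPa


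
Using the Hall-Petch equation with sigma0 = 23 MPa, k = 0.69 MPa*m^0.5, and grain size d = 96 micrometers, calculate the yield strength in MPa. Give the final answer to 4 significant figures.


sigma_y = sigma0 + k / sqrt(d)
d = 96 um = 9.6e-05 m
sigma_y = 23 + 0.69 / sqrt(9.6e-05)
sigma_y = 93.42 MPa


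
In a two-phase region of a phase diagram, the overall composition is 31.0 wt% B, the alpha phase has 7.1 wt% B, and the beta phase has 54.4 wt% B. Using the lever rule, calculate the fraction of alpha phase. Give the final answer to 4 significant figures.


f_alpha = (C_beta - C0) / (C_beta - C_alpha)
f_alpha = (54.4 - 31.0) / (54.4 - 7.1)
f_alpha = 0.4947


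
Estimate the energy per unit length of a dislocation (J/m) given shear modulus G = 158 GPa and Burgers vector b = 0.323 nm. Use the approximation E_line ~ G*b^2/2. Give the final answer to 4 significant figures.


E = G*b^2/2
b = 0.323 nm = 3.23e-10 m
G = 158 GPa = 1.58e+11 Pa
E = 0.5 * 1.58e+11 * (3.23e-10)^2
E = 8.242e-09 J/m


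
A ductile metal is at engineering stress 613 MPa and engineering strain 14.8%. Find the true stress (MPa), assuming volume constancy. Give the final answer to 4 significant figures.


sigma_true = sigma_eng * (1 + epsilon_eng)
sigma_true = 613 * (1 + 0.148)
sigma_true = 703.7 MPa


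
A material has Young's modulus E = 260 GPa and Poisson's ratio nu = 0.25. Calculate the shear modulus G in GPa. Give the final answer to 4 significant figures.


G = E / (2*(1+nu))
G = 260 / (2*(1+0.25))
G = 104 GPa


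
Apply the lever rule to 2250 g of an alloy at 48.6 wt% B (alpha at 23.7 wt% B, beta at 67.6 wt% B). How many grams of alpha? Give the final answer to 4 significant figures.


f_alpha = (C_beta - C0) / (C_beta - C_alpha)
f_alpha = (67.6 - 48.6) / (67.6 - 23.7) = 0.432802
m_alpha = f_alpha * m_total = 0.432802 * 2250 = 973.8 g


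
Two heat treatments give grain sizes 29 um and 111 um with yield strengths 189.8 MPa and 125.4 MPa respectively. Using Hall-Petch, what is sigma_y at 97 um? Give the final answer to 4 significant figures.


sigma_y = sigma0 + k / sqrt(d)
1/sqrt(d1) = 1/sqrt(2.9e-05) = 185.695;  1/sqrt(d2) = 94.9158
k = (sigma1 - sigma2) / (1/sqrt(d1) - 1/sqrt(d2)) = (189.8 - 125.4) / (185.695 - 94.9158) = 0.709411 MPa*m^0.5
sigma0 = sigma1 - k/sqrt(d1) = 189.8 - 0.709411*185.695 = 58.0657 MPa
sigma_y(d3) = 58.0657 + 0.709411 / sqrt(9.7e-05) = 130.1 MPa


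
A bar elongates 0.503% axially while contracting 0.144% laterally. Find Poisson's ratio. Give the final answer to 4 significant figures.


nu = -epsilon_lat / epsilon_axial
Lateral strain is contraction (negative), so using magnitudes:
nu = 0.144 / 0.503
nu = 0.2863


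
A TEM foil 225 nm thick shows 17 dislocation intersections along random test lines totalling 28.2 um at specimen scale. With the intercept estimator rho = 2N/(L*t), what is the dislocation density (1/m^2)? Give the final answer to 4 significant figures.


rho = 2N / (L * t)
L = 28.2 um = 2.82e-05 m, t = 225 nm = 2.25e-07 m
rho = 2 * 17 / (2.82e-05 * 2.25e-07)
rho = 5.359e+12 1/m^2


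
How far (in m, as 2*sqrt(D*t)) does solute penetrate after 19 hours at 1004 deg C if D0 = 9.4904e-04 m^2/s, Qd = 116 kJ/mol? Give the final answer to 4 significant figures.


Step 1: D = D0 * exp(-Qd/(R*T))
T = 1277.15 K
D = 9.4904e-04 * exp(-116e3 / (8.314 * 1277.15)) = 1.70917e-08 m^2/s
Step 2: L = 2*sqrt(D*t)
t = 19 h = 68400 s
L = 2*sqrt(1.70917e-08 * 68400) = 0.06838 m


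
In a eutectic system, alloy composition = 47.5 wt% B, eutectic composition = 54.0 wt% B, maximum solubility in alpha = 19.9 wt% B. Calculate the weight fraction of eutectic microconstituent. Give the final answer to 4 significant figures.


f_primary = (C_e - C0) / (C_e - C_alpha_max)
f_primary = (54.0 - 47.5) / (54.0 - 19.9)
f_primary = 0.190616
f_eutectic = 1 - 0.190616 = 0.8094


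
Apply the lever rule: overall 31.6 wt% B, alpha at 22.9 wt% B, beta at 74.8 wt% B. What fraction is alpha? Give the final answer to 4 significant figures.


f_alpha = (C_beta - C0) / (C_beta - C_alpha)
f_alpha = (74.8 - 31.6) / (74.8 - 22.9)
f_alpha = 0.8324


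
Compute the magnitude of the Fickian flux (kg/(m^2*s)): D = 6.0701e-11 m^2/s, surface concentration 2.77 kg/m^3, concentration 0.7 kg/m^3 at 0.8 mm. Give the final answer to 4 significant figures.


J = -D * (dC/dx) = D * (C1 - C2) / dx
J = 6.0701e-11 * (2.77 - 0.7) / 8e-04
J = 1.571e-07 kg/(m^2*s)


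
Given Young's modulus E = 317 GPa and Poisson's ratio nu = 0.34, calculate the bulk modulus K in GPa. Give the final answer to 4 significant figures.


K = E / (3*(1-2*nu))
K = 317 / (3*(1-2*0.34))
K = 330.2 GPa


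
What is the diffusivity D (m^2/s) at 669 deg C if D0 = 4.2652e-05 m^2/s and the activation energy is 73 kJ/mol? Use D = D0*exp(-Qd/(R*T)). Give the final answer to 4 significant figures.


D = D0 * exp(-Qd / (R*T))
T = 942.15 K
D = 4.2652e-05 * exp(-73e3 / (8.314 * 942.15))
D = 3.824e-09 m^2/s


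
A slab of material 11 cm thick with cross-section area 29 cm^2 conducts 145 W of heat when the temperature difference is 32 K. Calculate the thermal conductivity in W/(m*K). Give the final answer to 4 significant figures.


k = Q*L / (A*dT)
L = 0.11 m, A = 2.9e-03 m^2
k = 145 * 0.11 / (2.9e-03 * 32)
k = 171.9 W/(m*K)


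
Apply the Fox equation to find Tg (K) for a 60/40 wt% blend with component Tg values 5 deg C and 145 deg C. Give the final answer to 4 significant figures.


1/Tg = w1/Tg1 + w2/Tg2 (in Kelvin)
Tg1 = 278.15 K, Tg2 = 418.15 K
1/Tg = 0.6/278.15 + 0.4/418.15
Tg = 321.2 K


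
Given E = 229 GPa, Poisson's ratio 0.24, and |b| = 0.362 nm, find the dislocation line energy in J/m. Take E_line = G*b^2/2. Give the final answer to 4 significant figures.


Step 1: G = E / (2*(1+nu))
G = 229 / (2*(1+0.24)) = 92.3387 GPa = 9.23387e+10 Pa
Step 2: E_line = G*b^2/2
b = 0.362 nm = 3.62e-10 m
E_line = 0.5 * 9.23387e+10 * (3.62e-10)^2 = 6.05e-09 J/m


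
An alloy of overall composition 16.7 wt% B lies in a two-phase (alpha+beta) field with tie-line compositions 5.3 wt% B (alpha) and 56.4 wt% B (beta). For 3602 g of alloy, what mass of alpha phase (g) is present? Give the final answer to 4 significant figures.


f_alpha = (C_beta - C0) / (C_beta - C_alpha)
f_alpha = (56.4 - 16.7) / (56.4 - 5.3) = 0.776908
m_alpha = f_alpha * m_total = 0.776908 * 3602 = 2798 g


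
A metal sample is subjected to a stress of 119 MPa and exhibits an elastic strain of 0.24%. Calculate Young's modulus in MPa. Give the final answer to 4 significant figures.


E = sigma / epsilon
epsilon = 0.24% = 2.4e-03
E = 119 / 2.4e-03
E = 49580 MPa


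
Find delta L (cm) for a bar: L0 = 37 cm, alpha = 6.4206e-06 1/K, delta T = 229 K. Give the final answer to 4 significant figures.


dL = L0 * alpha * dT
dL = 37 * 6.4206e-06 * 229
dL = 0.0544 cm


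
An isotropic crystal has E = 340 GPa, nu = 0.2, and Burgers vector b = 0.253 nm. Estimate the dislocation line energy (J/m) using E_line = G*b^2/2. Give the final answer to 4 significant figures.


Step 1: G = E / (2*(1+nu))
G = 340 / (2*(1+0.2)) = 141.667 GPa = 1.41667e+11 Pa
Step 2: E_line = G*b^2/2
b = 0.253 nm = 2.53e-10 m
E_line = 0.5 * 1.41667e+11 * (2.53e-10)^2 = 4.534e-09 J/m


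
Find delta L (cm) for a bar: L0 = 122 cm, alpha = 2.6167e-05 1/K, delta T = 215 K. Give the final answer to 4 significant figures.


dL = L0 * alpha * dT
dL = 122 * 2.6167e-05 * 215
dL = 0.6864 cm


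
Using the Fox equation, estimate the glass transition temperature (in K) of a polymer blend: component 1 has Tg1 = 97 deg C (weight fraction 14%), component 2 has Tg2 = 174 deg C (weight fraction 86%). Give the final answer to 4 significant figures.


1/Tg = w1/Tg1 + w2/Tg2 (in Kelvin)
Tg1 = 370.15 K, Tg2 = 447.15 K
1/Tg = 0.14/370.15 + 0.86/447.15
Tg = 434.5 K


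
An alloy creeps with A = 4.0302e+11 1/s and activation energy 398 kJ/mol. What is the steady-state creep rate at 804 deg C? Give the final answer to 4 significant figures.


rate = A * exp(-Q / (R*T))
T = 804 + 273.15 = 1077.15 K
rate = 4.0302e+11 * exp(-398e3 / (8.314 * 1077.15))
rate = 2.015e-08 1/s


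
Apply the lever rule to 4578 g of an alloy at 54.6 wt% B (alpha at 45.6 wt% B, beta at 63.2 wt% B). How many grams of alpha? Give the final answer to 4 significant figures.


f_alpha = (C_beta - C0) / (C_beta - C_alpha)
f_alpha = (63.2 - 54.6) / (63.2 - 45.6) = 0.488636
m_alpha = f_alpha * m_total = 0.488636 * 4578 = 2237 g


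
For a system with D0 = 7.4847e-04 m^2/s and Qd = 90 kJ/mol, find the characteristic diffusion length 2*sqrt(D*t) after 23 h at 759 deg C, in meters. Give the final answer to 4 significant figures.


Step 1: D = D0 * exp(-Qd/(R*T))
T = 1032.15 K
D = 7.4847e-04 * exp(-90e3 / (8.314 * 1032.15)) = 2.08605e-08 m^2/s
Step 2: L = 2*sqrt(D*t)
t = 23 h = 82800 s
L = 2*sqrt(2.08605e-08 * 82800) = 0.08312 m


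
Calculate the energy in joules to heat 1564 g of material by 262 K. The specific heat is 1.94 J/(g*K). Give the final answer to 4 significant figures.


Q = m * cp * dT
Q = 1564 * 1.94 * 262
Q = 794900 J


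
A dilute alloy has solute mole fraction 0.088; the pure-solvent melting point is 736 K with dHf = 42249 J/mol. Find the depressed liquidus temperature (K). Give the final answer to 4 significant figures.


dT = R*Tm^2*x / dHf
dT = 8.314 * 736^2 * 0.088 / 42249
dT = 9.38063 K
T_new = 736 - 9.38063 = 726.6 K


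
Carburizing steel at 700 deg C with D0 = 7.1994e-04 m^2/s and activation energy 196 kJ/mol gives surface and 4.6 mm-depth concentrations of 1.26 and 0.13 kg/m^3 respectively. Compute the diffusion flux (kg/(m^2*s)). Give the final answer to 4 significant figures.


Step 1: D = D0 * exp(-Qd/(R*T))
T = 700 + 273.15 = 973.15 K
D = 7.1994e-04 * exp(-196e3 / (8.314 * 973.15)) = 2.16996e-14 m^2/s
Step 2: J = D * (C1 - C2) / dx
J = 2.16996e-14 * (1.26 - 0.13) / 4.6e-03
J = 5.331e-12 kg/(m^2*s)


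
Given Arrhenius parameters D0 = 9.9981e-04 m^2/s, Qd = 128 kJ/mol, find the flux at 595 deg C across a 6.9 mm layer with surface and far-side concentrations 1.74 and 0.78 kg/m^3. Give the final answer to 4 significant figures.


Step 1: D = D0 * exp(-Qd/(R*T))
T = 595 + 273.15 = 868.15 K
D = 9.9981e-04 * exp(-128e3 / (8.314 * 868.15)) = 1.98685e-11 m^2/s
Step 2: J = D * (C1 - C2) / dx
J = 1.98685e-11 * (1.74 - 0.78) / 6.9e-03
J = 2.764e-09 kg/(m^2*s)


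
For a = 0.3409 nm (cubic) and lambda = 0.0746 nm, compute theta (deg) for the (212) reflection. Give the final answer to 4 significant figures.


d = a / sqrt(h^2+k^2+l^2)
d = 0.3409 / sqrt(9) = 0.113633 nm
lambda = 2*d*sin(theta)  =>  sin(theta) = lambda / (2*d)
sin(theta) = 0.0746 / (2 * 0.113633) = 0.328249
theta = 19.16 deg


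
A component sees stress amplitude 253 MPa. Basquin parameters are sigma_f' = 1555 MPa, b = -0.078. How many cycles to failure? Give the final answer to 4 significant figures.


sigma_a = sigma_f' * (2*Nf)^b
2*Nf = (sigma_a / sigma_f')^(1/b)
2*Nf = (253 / 1555)^(1/-0.078)
2*Nf = 1.28939e+10
Nf = 6.447e+09 cycles


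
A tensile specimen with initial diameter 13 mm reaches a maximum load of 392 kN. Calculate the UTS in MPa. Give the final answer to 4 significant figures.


A0 = pi*(d/2)^2 = pi*(13/2)^2 = 132.732 mm^2
UTS = F_max / A0 = 392*1000 / 132.732
UTS = 2953 MPa


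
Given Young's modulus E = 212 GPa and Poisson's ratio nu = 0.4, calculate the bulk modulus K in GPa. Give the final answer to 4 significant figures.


K = E / (3*(1-2*nu))
K = 212 / (3*(1-2*0.4))
K = 353.3 GPa


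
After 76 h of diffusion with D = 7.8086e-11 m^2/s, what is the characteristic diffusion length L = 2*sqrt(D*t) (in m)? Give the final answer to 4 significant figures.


t = 76 hr = 273600 s
Diffusion length = 2*sqrt(D*t)
= 2*sqrt(7.8086e-11 * 273600)
= 9.244e-03 m


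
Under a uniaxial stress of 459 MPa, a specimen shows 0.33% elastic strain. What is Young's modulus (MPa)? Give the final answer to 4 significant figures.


E = sigma / epsilon
epsilon = 0.33% = 3.3e-03
E = 459 / 3.3e-03
E = 139100 MPa


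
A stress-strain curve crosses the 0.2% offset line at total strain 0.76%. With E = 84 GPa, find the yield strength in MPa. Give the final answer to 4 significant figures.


Offset strain = 0.002
Elastic strain at yield = total_strain - offset = 7.6e-03 - 0.002 = 5.6e-03
sigma_y = E * elastic_strain = 84000 * 5.6e-03
sigma_y = 470.4 MPa


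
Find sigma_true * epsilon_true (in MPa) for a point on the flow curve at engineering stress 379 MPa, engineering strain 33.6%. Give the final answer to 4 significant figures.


sigma_true = sigma_eng * (1 + epsilon_eng)
sigma_true = 379 * (1 + 0.336) = 506.344 MPa
epsilon_true = ln(1 + epsilon_eng)
epsilon_true = ln(1 + 0.336) = 0.28968
sigma_true * epsilon_true = 506.344 * 0.28968 = 146.7 MPa


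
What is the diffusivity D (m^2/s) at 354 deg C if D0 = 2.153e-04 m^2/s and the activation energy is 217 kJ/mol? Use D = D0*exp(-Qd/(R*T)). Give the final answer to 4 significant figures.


D = D0 * exp(-Qd / (R*T))
T = 627.15 K
D = 2.153e-04 * exp(-217e3 / (8.314 * 627.15))
D = 1.814e-22 m^2/s


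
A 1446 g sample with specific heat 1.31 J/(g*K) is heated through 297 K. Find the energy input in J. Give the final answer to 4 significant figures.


Q = m * cp * dT
Q = 1446 * 1.31 * 297
Q = 562600 J


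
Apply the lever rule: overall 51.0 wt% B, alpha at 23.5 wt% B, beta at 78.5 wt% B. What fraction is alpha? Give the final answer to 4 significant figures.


f_alpha = (C_beta - C0) / (C_beta - C_alpha)
f_alpha = (78.5 - 51.0) / (78.5 - 23.5)
f_alpha = 0.5


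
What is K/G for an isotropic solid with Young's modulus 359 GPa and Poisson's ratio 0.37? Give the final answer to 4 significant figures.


G = E / (2*(1+nu))
G = 359 / (2*(1+0.37)) = 131.022 GPa
K = E / (3*(1-2*nu))
K = 359 / (3*(1-2*0.37)) = 460.256 GPa
K/G = 460.256 / 131.022 = 3.513


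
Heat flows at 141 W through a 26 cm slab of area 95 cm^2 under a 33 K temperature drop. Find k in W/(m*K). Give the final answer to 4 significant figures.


k = Q*L / (A*dT)
L = 0.26 m, A = 9.5e-03 m^2
k = 141 * 0.26 / (9.5e-03 * 33)
k = 116.9 W/(m*K)


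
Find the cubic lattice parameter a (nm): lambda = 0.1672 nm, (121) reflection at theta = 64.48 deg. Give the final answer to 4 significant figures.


d = lambda / (2*sin(theta))
d = 0.1672 / (2*sin(64.48 deg))
d = 0.0926383 nm
a = d * sqrt(h^2+k^2+l^2) = 0.0926383 * sqrt(6)
a = 0.2269 nm


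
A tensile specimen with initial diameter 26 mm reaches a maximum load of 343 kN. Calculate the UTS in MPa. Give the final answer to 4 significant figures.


A0 = pi*(d/2)^2 = pi*(26/2)^2 = 530.929 mm^2
UTS = F_max / A0 = 343*1000 / 530.929
UTS = 646 MPa


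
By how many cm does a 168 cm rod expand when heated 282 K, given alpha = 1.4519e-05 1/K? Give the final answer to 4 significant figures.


dL = L0 * alpha * dT
dL = 168 * 1.4519e-05 * 282
dL = 0.6879 cm


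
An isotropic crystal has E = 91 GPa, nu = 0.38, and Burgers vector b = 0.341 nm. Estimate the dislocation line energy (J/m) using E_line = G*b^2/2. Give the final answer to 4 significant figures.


Step 1: G = E / (2*(1+nu))
G = 91 / (2*(1+0.38)) = 32.971 GPa = 3.2971e+10 Pa
Step 2: E_line = G*b^2/2
b = 0.341 nm = 3.41e-10 m
E_line = 0.5 * 3.2971e+10 * (3.41e-10)^2 = 1.917e-09 J/m


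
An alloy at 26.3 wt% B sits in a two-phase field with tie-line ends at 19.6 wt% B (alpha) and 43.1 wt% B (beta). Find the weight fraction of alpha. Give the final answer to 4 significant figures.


f_alpha = (C_beta - C0) / (C_beta - C_alpha)
f_alpha = (43.1 - 26.3) / (43.1 - 19.6)
f_alpha = 0.7149


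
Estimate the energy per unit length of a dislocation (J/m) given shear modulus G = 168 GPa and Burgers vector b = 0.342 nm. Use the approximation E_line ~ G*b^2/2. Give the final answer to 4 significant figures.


E = G*b^2/2
b = 0.342 nm = 3.42e-10 m
G = 168 GPa = 1.68e+11 Pa
E = 0.5 * 1.68e+11 * (3.42e-10)^2
E = 9.825e-09 J/m


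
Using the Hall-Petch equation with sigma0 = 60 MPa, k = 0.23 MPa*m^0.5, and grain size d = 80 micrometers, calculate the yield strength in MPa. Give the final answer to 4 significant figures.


sigma_y = sigma0 + k / sqrt(d)
d = 80 um = 8e-05 m
sigma_y = 60 + 0.23 / sqrt(8e-05)
sigma_y = 85.71 MPa


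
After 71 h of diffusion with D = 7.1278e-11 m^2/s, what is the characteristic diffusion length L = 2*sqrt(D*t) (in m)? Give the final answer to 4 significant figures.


t = 71 hr = 255600 s
Diffusion length = 2*sqrt(D*t)
= 2*sqrt(7.1278e-11 * 255600)
= 8.537e-03 m


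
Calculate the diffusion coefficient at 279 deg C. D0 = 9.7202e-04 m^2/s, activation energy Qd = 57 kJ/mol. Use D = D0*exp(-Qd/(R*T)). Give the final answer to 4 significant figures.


D = D0 * exp(-Qd / (R*T))
T = 552.15 K
D = 9.7202e-04 * exp(-57e3 / (8.314 * 552.15))
D = 3.937e-09 m^2/s


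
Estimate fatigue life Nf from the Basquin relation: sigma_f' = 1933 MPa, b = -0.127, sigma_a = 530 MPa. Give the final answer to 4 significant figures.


sigma_a = sigma_f' * (2*Nf)^b
2*Nf = (sigma_a / sigma_f')^(1/b)
2*Nf = (530 / 1933)^(1/-0.127)
2*Nf = 26598.1
Nf = 13300 cycles


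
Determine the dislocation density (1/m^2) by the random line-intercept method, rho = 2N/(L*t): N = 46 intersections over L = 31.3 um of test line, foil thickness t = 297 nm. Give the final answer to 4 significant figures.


rho = 2N / (L * t)
L = 31.3 um = 3.13e-05 m, t = 297 nm = 2.97e-07 m
rho = 2 * 46 / (3.13e-05 * 2.97e-07)
rho = 9.897e+12 1/m^2


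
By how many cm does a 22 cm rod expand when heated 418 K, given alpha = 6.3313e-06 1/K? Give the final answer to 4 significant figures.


dL = L0 * alpha * dT
dL = 22 * 6.3313e-06 * 418
dL = 0.05822 cm


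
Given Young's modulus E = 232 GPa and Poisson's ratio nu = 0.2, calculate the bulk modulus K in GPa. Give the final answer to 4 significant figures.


K = E / (3*(1-2*nu))
K = 232 / (3*(1-2*0.2))
K = 128.9 GPa


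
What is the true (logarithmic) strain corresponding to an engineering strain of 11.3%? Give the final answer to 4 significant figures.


epsilon_true = ln(1 + epsilon_eng)
epsilon_true = ln(1 + 0.113)
epsilon_true = 0.1071


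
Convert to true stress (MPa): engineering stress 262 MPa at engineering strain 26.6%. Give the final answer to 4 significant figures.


sigma_true = sigma_eng * (1 + epsilon_eng)
sigma_true = 262 * (1 + 0.266)
sigma_true = 331.7 MPa


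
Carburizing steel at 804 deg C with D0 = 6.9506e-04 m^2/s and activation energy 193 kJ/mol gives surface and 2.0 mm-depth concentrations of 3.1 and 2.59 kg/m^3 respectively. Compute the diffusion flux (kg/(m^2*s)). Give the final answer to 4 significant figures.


Step 1: D = D0 * exp(-Qd/(R*T))
T = 804 + 273.15 = 1077.15 K
D = 6.9506e-04 * exp(-193e3 / (8.314 * 1077.15)) = 3.03713e-13 m^2/s
Step 2: J = D * (C1 - C2) / dx
J = 3.03713e-13 * (3.1 - 2.59) / 2e-03
J = 7.745e-11 kg/(m^2*s)


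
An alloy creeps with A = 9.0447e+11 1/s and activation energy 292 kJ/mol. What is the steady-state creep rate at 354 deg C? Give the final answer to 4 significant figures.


rate = A * exp(-Q / (R*T))
T = 354 + 273.15 = 627.15 K
rate = 9.0447e+11 * exp(-292e3 / (8.314 * 627.15))
rate = 4.317e-13 1/s


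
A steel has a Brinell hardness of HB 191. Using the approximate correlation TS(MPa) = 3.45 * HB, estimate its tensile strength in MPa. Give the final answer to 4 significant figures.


TS (MPa) = 3.45 * HB
TS = 3.45 * 191
TS = 659 MPa


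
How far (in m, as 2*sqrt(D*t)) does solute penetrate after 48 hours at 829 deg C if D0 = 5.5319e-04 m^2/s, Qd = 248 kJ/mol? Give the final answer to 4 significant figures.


Step 1: D = D0 * exp(-Qd/(R*T))
T = 1102.15 K
D = 5.5319e-04 * exp(-248e3 / (8.314 * 1102.15)) = 9.74733e-16 m^2/s
Step 2: L = 2*sqrt(D*t)
t = 48 h = 172800 s
L = 2*sqrt(9.74733e-16 * 172800) = 2.596e-05 m


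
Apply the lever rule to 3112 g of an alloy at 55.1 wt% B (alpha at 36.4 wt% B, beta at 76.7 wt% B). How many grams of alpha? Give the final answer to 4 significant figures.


f_alpha = (C_beta - C0) / (C_beta - C_alpha)
f_alpha = (76.7 - 55.1) / (76.7 - 36.4) = 0.53598
m_alpha = f_alpha * m_total = 0.53598 * 3112 = 1668 g


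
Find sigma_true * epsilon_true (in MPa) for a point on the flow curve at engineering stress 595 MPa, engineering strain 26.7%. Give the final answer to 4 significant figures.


sigma_true = sigma_eng * (1 + epsilon_eng)
sigma_true = 595 * (1 + 0.267) = 753.865 MPa
epsilon_true = ln(1 + epsilon_eng)
epsilon_true = ln(1 + 0.267) = 0.236652
sigma_true * epsilon_true = 753.865 * 0.236652 = 178.4 MPa


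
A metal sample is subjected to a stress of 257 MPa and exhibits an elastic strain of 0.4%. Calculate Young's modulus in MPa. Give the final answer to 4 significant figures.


E = sigma / epsilon
epsilon = 0.4% = 4e-03
E = 257 / 4e-03
E = 64250 MPa


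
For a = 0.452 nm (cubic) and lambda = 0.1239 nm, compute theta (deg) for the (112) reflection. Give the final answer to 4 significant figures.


d = a / sqrt(h^2+k^2+l^2)
d = 0.452 / sqrt(6) = 0.184528 nm
lambda = 2*d*sin(theta)  =>  sin(theta) = lambda / (2*d)
sin(theta) = 0.1239 / (2 * 0.184528) = 0.335721
theta = 19.62 deg


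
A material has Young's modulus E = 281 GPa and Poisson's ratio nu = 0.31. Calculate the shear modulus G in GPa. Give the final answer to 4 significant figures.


G = E / (2*(1+nu))
G = 281 / (2*(1+0.31))
G = 107.3 GPa


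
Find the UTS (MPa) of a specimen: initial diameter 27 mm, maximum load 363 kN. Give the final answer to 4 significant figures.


A0 = pi*(d/2)^2 = pi*(27/2)^2 = 572.555 mm^2
UTS = F_max / A0 = 363*1000 / 572.555
UTS = 634 MPa


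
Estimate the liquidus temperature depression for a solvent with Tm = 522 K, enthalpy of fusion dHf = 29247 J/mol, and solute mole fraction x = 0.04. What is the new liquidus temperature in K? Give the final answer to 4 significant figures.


dT = R*Tm^2*x / dHf
dT = 8.314 * 522^2 * 0.04 / 29247
dT = 3.09834 K
T_new = 522 - 3.09834 = 518.9 K


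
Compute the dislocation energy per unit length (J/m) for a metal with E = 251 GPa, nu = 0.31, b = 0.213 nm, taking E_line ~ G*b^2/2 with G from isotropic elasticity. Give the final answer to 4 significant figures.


Step 1: G = E / (2*(1+nu))
G = 251 / (2*(1+0.31)) = 95.8015 GPa = 9.58015e+10 Pa
Step 2: E_line = G*b^2/2
b = 0.213 nm = 2.13e-10 m
E_line = 0.5 * 9.58015e+10 * (2.13e-10)^2 = 2.173e-09 J/m


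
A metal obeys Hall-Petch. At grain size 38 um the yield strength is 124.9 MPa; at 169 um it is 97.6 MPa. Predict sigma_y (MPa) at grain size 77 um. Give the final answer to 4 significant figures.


sigma_y = sigma0 + k / sqrt(d)
1/sqrt(d1) = 1/sqrt(3.8e-05) = 162.221;  1/sqrt(d2) = 76.9231
k = (sigma1 - sigma2) / (1/sqrt(d1) - 1/sqrt(d2)) = (124.9 - 97.6) / (162.221 - 76.9231) = 0.320053 MPa*m^0.5
sigma0 = sigma1 - k/sqrt(d1) = 124.9 - 0.320053*162.221 = 72.9805 MPa
sigma_y(d3) = 72.9805 + 0.320053 / sqrt(7.7e-05) = 109.5 MPa


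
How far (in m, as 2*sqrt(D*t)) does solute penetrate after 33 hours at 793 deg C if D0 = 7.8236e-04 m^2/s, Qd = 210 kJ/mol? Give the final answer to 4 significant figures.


Step 1: D = D0 * exp(-Qd/(R*T))
T = 1066.15 K
D = 7.8236e-04 * exp(-210e3 / (8.314 * 1066.15)) = 4.02121e-14 m^2/s
Step 2: L = 2*sqrt(D*t)
t = 33 h = 118800 s
L = 2*sqrt(4.02121e-14 * 118800) = 1.382e-04 m


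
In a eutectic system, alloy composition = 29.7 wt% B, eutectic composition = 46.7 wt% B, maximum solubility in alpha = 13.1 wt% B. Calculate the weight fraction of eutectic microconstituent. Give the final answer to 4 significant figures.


f_primary = (C_e - C0) / (C_e - C_alpha_max)
f_primary = (46.7 - 29.7) / (46.7 - 13.1)
f_primary = 0.505952
f_eutectic = 1 - 0.505952 = 0.494


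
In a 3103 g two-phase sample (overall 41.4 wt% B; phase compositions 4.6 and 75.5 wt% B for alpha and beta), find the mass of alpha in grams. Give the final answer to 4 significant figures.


f_alpha = (C_beta - C0) / (C_beta - C_alpha)
f_alpha = (75.5 - 41.4) / (75.5 - 4.6) = 0.480959
m_alpha = f_alpha * m_total = 0.480959 * 3103 = 1492 g


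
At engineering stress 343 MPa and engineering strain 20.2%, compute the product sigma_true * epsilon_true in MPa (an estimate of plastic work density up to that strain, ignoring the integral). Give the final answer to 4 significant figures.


sigma_true = sigma_eng * (1 + epsilon_eng)
sigma_true = 343 * (1 + 0.202) = 412.286 MPa
epsilon_true = ln(1 + epsilon_eng)
epsilon_true = ln(1 + 0.202) = 0.183987
sigma_true * epsilon_true = 412.286 * 0.183987 = 75.86 MPa


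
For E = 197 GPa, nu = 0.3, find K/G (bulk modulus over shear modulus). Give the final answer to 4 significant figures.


G = E / (2*(1+nu))
G = 197 / (2*(1+0.3)) = 75.7692 GPa
K = E / (3*(1-2*nu))
K = 197 / (3*(1-2*0.3)) = 164.167 GPa
K/G = 164.167 / 75.7692 = 2.167


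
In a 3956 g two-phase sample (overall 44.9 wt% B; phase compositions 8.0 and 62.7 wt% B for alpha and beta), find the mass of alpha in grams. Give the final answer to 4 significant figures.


f_alpha = (C_beta - C0) / (C_beta - C_alpha)
f_alpha = (62.7 - 44.9) / (62.7 - 8.0) = 0.325411
m_alpha = f_alpha * m_total = 0.325411 * 3956 = 1287 g


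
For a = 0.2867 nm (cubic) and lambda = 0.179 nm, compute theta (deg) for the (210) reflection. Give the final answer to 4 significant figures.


d = a / sqrt(h^2+k^2+l^2)
d = 0.2867 / sqrt(5) = 0.128216 nm
lambda = 2*d*sin(theta)  =>  sin(theta) = lambda / (2*d)
sin(theta) = 0.179 / (2 * 0.128216) = 0.69804
theta = 44.27 deg


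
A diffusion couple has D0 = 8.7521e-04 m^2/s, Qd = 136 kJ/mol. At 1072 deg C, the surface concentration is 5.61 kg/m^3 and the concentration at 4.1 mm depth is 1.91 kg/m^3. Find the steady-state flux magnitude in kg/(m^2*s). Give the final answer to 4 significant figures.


Step 1: D = D0 * exp(-Qd/(R*T))
T = 1072 + 273.15 = 1345.15 K
D = 8.7521e-04 * exp(-136e3 / (8.314 * 1345.15)) = 4.57923e-09 m^2/s
Step 2: J = D * (C1 - C2) / dx
J = 4.57923e-09 * (5.61 - 1.91) / 4.1e-03
J = 4.132e-06 kg/(m^2*s)


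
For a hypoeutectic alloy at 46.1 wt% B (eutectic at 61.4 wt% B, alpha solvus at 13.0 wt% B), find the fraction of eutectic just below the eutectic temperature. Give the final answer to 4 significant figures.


f_primary = (C_e - C0) / (C_e - C_alpha_max)
f_primary = (61.4 - 46.1) / (61.4 - 13.0)
f_primary = 0.316116
f_eutectic = 1 - 0.316116 = 0.6839


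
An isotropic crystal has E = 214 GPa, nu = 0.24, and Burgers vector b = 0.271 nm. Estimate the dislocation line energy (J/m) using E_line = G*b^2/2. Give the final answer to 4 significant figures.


Step 1: G = E / (2*(1+nu))
G = 214 / (2*(1+0.24)) = 86.2903 GPa = 8.62903e+10 Pa
Step 2: E_line = G*b^2/2
b = 0.271 nm = 2.71e-10 m
E_line = 0.5 * 8.62903e+10 * (2.71e-10)^2 = 3.169e-09 J/m


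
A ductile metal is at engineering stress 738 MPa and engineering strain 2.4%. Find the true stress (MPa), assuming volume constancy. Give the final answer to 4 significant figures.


sigma_true = sigma_eng * (1 + epsilon_eng)
sigma_true = 738 * (1 + 0.024)
sigma_true = 755.7 MPa


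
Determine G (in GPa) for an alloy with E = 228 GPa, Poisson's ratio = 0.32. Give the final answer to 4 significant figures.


G = E / (2*(1+nu))
G = 228 / (2*(1+0.32))
G = 86.36 GPa


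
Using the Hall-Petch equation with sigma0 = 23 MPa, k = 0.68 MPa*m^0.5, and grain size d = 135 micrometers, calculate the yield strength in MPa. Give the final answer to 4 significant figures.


sigma_y = sigma0 + k / sqrt(d)
d = 135 um = 1.35e-04 m
sigma_y = 23 + 0.68 / sqrt(1.35e-04)
sigma_y = 81.53 MPa


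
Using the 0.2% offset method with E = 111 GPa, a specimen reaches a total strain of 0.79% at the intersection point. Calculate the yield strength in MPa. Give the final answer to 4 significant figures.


Offset strain = 0.002
Elastic strain at yield = total_strain - offset = 7.9e-03 - 0.002 = 5.9e-03
sigma_y = E * elastic_strain = 111000 * 5.9e-03
sigma_y = 654.9 MPa


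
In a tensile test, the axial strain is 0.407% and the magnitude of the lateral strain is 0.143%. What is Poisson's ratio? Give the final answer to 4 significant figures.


nu = -epsilon_lat / epsilon_axial
Lateral strain is contraction (negative), so using magnitudes:
nu = 0.143 / 0.407
nu = 0.3514


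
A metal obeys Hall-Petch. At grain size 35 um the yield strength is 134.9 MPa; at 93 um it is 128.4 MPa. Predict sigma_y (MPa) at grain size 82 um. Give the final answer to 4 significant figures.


sigma_y = sigma0 + k / sqrt(d)
1/sqrt(d1) = 1/sqrt(3.5e-05) = 169.031;  1/sqrt(d2) = 103.695
k = (sigma1 - sigma2) / (1/sqrt(d1) - 1/sqrt(d2)) = (134.9 - 128.4) / (169.031 - 103.695) = 0.0994862 MPa*m^0.5
sigma0 = sigma1 - k/sqrt(d1) = 134.9 - 0.0994862*169.031 = 118.084 MPa
sigma_y(d3) = 118.084 + 0.0994862 / sqrt(8.2e-05) = 129.1 MPa


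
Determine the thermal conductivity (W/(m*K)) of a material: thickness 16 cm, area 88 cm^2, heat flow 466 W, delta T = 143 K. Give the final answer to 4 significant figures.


k = Q*L / (A*dT)
L = 0.16 m, A = 8.8e-03 m^2
k = 466 * 0.16 / (8.8e-03 * 143)
k = 59.25 W/(m*K)


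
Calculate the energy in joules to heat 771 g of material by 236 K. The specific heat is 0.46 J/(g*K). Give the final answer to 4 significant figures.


Q = m * cp * dT
Q = 771 * 0.46 * 236
Q = 83700 J


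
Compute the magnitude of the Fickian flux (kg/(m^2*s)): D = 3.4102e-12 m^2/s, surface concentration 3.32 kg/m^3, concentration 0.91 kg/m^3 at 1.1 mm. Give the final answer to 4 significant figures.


J = -D * (dC/dx) = D * (C1 - C2) / dx
J = 3.4102e-12 * (3.32 - 0.91) / 1.1e-03
J = 7.471e-09 kg/(m^2*s)


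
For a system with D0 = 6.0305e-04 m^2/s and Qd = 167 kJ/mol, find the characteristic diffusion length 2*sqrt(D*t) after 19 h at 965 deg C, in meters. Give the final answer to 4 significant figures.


Step 1: D = D0 * exp(-Qd/(R*T))
T = 1238.15 K
D = 6.0305e-04 * exp(-167e3 / (8.314 * 1238.15)) = 5.42952e-11 m^2/s
Step 2: L = 2*sqrt(D*t)
t = 19 h = 68400 s
L = 2*sqrt(5.42952e-11 * 68400) = 3.854e-03 m


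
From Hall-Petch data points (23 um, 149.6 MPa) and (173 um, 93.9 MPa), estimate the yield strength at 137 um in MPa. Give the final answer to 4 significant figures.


sigma_y = sigma0 + k / sqrt(d)
1/sqrt(d1) = 1/sqrt(2.3e-05) = 208.514;  1/sqrt(d2) = 76.0286
k = (sigma1 - sigma2) / (1/sqrt(d1) - 1/sqrt(d2)) = (149.6 - 93.9) / (208.514 - 76.0286) = 0.420422 MPa*m^0.5
sigma0 = sigma1 - k/sqrt(d1) = 149.6 - 0.420422*208.514 = 61.9359 MPa
sigma_y(d3) = 61.9359 + 0.420422 / sqrt(1.37e-04) = 97.85 MPa


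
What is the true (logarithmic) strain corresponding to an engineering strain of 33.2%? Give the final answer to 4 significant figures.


epsilon_true = ln(1 + epsilon_eng)
epsilon_true = ln(1 + 0.332)
epsilon_true = 0.2867


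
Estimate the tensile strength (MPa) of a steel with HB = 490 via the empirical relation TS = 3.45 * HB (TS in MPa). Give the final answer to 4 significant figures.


TS (MPa) = 3.45 * HB
TS = 3.45 * 490
TS = 1691 MPa


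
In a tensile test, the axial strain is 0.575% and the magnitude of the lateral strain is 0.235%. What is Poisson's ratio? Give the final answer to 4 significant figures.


nu = -epsilon_lat / epsilon_axial
Lateral strain is contraction (negative), so using magnitudes:
nu = 0.235 / 0.575
nu = 0.4087


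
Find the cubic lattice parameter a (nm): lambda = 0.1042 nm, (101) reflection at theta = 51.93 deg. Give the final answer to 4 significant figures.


d = lambda / (2*sin(theta))
d = 0.1042 / (2*sin(51.93 deg))
d = 0.0661791 nm
a = d * sqrt(h^2+k^2+l^2) = 0.0661791 * sqrt(2)
a = 0.09359 nm


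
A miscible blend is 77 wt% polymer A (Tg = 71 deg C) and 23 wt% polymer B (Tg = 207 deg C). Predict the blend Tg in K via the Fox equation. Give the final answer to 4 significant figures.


1/Tg = w1/Tg1 + w2/Tg2 (in Kelvin)
Tg1 = 344.15 K, Tg2 = 480.15 K
1/Tg = 0.77/344.15 + 0.23/480.15
Tg = 368.1 K


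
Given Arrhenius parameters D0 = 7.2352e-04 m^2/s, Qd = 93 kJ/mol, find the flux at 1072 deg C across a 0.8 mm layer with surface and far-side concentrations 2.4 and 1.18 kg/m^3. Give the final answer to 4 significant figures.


Step 1: D = D0 * exp(-Qd/(R*T))
T = 1072 + 273.15 = 1345.15 K
D = 7.2352e-04 * exp(-93e3 / (8.314 * 1345.15)) = 1.76994e-07 m^2/s
Step 2: J = D * (C1 - C2) / dx
J = 1.76994e-07 * (2.4 - 1.18) / 8e-04
J = 2.699e-04 kg/(m^2*s)


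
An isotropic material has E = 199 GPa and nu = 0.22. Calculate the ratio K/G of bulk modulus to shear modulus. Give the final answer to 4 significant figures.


G = E / (2*(1+nu))
G = 199 / (2*(1+0.22)) = 81.5574 GPa
K = E / (3*(1-2*nu))
K = 199 / (3*(1-2*0.22)) = 118.452 GPa
K/G = 118.452 / 81.5574 = 1.452


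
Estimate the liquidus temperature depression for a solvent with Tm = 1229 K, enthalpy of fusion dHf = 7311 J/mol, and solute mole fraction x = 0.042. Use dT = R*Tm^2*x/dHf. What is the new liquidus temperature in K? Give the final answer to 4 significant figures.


dT = R*Tm^2*x / dHf
dT = 8.314 * 1229^2 * 0.042 / 7311
dT = 72.1417 K
T_new = 1229 - 72.1417 = 1157 K


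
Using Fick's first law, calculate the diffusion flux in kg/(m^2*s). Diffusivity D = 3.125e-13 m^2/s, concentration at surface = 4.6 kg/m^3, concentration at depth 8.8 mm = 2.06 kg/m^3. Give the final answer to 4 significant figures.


J = -D * (dC/dx) = D * (C1 - C2) / dx
J = 3.125e-13 * (4.6 - 2.06) / 8.8e-03
J = 9.02e-11 kg/(m^2*s)


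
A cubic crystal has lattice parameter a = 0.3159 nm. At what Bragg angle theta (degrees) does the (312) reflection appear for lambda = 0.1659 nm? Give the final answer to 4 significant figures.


d = a / sqrt(h^2+k^2+l^2)
d = 0.3159 / sqrt(14) = 0.0844278 nm
lambda = 2*d*sin(theta)  =>  sin(theta) = lambda / (2*d)
sin(theta) = 0.1659 / (2 * 0.0844278) = 0.982496
theta = 79.26 deg


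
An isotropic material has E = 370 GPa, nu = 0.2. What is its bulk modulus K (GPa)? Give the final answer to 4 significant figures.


K = E / (3*(1-2*nu))
K = 370 / (3*(1-2*0.2))
K = 205.6 GPa
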